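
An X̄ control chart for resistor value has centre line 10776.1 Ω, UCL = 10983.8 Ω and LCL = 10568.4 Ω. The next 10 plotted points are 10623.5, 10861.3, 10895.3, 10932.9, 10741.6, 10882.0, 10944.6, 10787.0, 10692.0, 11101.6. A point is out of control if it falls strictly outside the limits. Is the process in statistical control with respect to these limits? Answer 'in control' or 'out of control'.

out of control

Compare each point to [10568.4, 10983.8]: sample 10 = 11101.6 > UCL.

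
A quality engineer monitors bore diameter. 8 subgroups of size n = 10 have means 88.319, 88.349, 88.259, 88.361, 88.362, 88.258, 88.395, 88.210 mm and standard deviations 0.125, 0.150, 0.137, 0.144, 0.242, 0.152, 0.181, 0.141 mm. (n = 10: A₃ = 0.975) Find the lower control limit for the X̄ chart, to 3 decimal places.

X̄̄ = (88.319 + 88.349 + 88.259 + 88.361 + 88.362 + 88.258 + 88.395 + 88.210) / 8 = 88.3141
s̄ = (0.125 + 0.150 + 0.137 + 0.144 + 0.242 + 0.152 + 0.181 + 0.141) / 8 = 0.1590
LCL = X̄̄ − A₃·s̄ = 88.3141 − 0.975 × 0.1590 = 88.1591

88.159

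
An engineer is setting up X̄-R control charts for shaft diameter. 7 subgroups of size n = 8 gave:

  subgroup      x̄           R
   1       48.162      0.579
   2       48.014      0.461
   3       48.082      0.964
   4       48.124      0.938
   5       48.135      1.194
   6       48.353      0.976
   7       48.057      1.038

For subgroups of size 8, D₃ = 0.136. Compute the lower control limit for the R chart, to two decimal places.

0.12

R̄ = (0.579 + 0.461 + 0.964 + 0.938 + 1.194 + 0.976 + 1.038) / 7 = 6.1500 / 7 = 0.8786
LCL_R = D₃·R̄ = 0.136 × 0.8786 = 0.1195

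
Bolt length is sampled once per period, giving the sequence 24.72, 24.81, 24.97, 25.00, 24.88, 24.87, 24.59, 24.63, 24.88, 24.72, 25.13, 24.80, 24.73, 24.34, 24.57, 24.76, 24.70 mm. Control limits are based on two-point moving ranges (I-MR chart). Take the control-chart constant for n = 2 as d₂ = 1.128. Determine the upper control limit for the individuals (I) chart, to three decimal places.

25.239

X̄ = (24.72 + 24.81 + 24.97 + 25.00 + 24.88 + 24.87 + 24.59 + 24.63 + 24.88 + 24.72 + 25.13 + 24.80 + 24.73 + 24.34 + 24.57 + 24.76 + 24.70) / 17 = 24.7706
Moving ranges: 0.09, 0.16, 0.03, 0.12, 0.01, 0.28, 0.04, 0.25, 0.16, 0.41, 0.33, 0.07, 0.39, 0.23, 0.19, 0.06; M̄R̄ = 2.8200 / 16 = 0.1762
UCL = X̄ + 3·M̄R̄/d₂ = 24.7706 + 3 × 0.1762 / 1.128 = 25.2393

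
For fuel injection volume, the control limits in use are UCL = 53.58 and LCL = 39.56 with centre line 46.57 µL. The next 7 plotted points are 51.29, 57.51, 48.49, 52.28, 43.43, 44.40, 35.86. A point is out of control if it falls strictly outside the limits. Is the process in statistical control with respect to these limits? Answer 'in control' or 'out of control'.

Compare each point to [39.56, 53.58]: sample 2 = 57.51 > UCL; sample 7 = 35.86 < LCL.

out of control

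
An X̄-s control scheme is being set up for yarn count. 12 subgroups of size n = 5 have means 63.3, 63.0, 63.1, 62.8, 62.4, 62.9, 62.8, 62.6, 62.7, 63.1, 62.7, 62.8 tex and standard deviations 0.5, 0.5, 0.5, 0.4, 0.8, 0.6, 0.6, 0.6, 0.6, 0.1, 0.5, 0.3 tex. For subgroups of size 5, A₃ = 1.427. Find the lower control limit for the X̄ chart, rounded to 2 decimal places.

X̄̄ = (63.3 + 63.0 + 63.1 + 62.8 + 62.4 + 62.9 + 62.8 + 62.6 + 62.7 + 63.1 + 62.7 + 62.8) / 12 = 62.8500
s̄ = (0.5 + 0.5 + 0.5 + 0.4 + 0.8 + 0.6 + 0.6 + 0.6 + 0.6 + 0.1 + 0.5 + 0.3) / 12 = 0.5000
LCL = X̄̄ − A₃·s̄ = 62.8500 − 1.427 × 0.5000 = 62.1365

62.14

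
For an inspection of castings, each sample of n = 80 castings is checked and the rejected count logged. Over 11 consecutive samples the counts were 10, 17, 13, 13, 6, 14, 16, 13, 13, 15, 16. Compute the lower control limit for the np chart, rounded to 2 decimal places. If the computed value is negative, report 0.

3.29

p̄ = Σdᵢ / (k·n) = 146 / (11 × 80) = 0.16591
LCL = np̄ − 3·√(np̄(1−p̄)) = 13.2727 − 3 × 3.3273 = 3.2909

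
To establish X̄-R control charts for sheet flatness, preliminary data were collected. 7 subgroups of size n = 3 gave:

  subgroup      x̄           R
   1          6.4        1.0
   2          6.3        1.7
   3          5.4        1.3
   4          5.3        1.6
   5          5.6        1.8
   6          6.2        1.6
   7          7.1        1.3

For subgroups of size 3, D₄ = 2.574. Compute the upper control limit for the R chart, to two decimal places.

3.79

R̄ = (1.0 + 1.7 + 1.3 + 1.6 + 1.8 + 1.6 + 1.3) / 7 = 10.3000 / 7 = 1.4714
UCL_R = D₄·R̄ = 2.574 × 1.4714 = 3.7875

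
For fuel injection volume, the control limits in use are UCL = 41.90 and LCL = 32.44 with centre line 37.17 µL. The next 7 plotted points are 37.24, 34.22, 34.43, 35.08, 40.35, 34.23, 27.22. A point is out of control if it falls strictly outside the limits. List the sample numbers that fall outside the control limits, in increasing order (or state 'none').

Compare each point to [32.44, 41.90]: sample 7 = 27.22 < LCL.

7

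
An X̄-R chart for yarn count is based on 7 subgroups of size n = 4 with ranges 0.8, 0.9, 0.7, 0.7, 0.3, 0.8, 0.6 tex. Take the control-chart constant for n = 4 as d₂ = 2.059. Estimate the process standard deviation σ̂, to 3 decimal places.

R̄ = (0.8 + 0.9 + 0.7 + 0.7 + 0.3 + 0.8 + 0.6) / 7 = 0.6857
σ̂ = R̄ / d₂ = 0.6857 / 2.059 = 0.3330

0.333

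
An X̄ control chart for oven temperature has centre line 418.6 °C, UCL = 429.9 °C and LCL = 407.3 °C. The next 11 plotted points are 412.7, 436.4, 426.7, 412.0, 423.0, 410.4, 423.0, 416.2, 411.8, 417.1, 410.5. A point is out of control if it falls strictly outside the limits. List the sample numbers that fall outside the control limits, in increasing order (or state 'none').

Compare each point to [407.3, 429.9]: sample 2 = 436.4 > UCL.

2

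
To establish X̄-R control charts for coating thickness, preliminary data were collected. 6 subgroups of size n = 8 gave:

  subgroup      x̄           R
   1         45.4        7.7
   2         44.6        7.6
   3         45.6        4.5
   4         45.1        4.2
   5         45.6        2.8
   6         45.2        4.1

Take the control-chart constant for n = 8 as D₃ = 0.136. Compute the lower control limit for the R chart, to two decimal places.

R̄ = (7.7 + 7.6 + 4.5 + 4.2 + 2.8 + 4.1) / 6 = 30.9000 / 6 = 5.1500
LCL_R = D₃·R̄ = 0.136 × 5.1500 = 0.7004

0.70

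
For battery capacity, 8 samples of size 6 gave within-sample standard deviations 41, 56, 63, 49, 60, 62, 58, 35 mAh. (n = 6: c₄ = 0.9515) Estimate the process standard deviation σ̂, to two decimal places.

s̄ = (41 + 56 + 63 + 49 + 60 + 62 + 58 + 35) / 8 = 53.0000
σ̂ = s̄ / c₄ = 53.0000 / 0.9515 = 55.7015

55.70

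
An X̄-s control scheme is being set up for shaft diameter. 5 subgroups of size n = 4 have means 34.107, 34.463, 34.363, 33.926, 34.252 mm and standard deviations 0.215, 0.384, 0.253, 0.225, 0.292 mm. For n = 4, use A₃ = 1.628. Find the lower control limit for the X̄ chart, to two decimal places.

33.78

X̄̄ = (34.107 + 34.463 + 34.363 + 33.926 + 34.252) / 5 = 34.2222
s̄ = (0.215 + 0.384 + 0.253 + 0.225 + 0.292) / 5 = 0.2738
LCL = X̄̄ − A₃·s̄ = 34.2222 − 1.628 × 0.2738 = 33.7765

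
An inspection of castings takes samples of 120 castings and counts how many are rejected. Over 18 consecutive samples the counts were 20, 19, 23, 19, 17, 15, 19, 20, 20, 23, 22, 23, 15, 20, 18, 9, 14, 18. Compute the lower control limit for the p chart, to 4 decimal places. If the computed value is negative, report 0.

p̄ = Σdᵢ / (k·n) = 334 / (18 × 120) = 0.15463
LCL = p̄ − 3·√(p̄(1−p̄)/n) = 0.15463 − 3 × 0.03300 = 0.05561

0.0556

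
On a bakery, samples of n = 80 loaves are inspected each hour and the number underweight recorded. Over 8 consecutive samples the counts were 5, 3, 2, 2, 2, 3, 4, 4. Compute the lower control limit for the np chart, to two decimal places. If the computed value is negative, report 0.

0.00

p̄ = Σdᵢ / (k·n) = 25 / (8 × 80) = 0.03906
LCL = np̄ − 3·√(np̄(1−p̄)) = 3.1250 − 3 × 1.7329 = -2.0737 → 0 (negative, so LCL = 0)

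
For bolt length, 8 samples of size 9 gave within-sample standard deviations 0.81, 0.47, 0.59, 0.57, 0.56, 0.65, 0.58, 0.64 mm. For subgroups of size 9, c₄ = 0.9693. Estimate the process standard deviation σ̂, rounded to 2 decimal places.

0.63

s̄ = (0.81 + 0.47 + 0.59 + 0.57 + 0.56 + 0.65 + 0.58 + 0.64) / 8 = 0.6088
σ̂ = s̄ / c₄ = 0.6088 / 0.9693 = 0.6280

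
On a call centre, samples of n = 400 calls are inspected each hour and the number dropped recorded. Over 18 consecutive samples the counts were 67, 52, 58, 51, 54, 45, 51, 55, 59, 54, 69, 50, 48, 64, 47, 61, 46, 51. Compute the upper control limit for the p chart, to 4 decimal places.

p̄ = Σdᵢ / (k·n) = 982 / (18 × 400) = 0.13639
UCL = p̄ + 3·√(p̄(1−p̄)/n) = 0.13639 + 3 × √(0.13639×0.86361/400) = 0.13639 + 3 × 0.01716 = 0.18787

0.1879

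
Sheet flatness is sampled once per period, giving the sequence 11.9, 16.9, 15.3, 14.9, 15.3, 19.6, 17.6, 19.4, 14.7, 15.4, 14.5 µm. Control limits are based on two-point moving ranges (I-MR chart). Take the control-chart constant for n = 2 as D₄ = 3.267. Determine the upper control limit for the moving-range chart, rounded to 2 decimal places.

Moving ranges: 5.0, 1.6, 0.4, 0.4, 4.3, 2.0, 1.8, 4.7, 0.7, 0.9; M̄R̄ = 21.8000 / 10 = 2.1800
UCL_MR = D₄·M̄R̄ = 3.267 × 2.1800 = 7.1221

7.12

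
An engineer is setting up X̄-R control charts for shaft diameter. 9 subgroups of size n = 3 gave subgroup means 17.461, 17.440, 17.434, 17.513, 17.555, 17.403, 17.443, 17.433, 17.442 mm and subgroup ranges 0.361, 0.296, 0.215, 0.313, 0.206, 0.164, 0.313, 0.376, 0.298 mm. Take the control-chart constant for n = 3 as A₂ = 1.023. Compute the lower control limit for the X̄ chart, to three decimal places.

X̄̄ = (17.461 + 17.440 + 17.434 + 17.513 + 17.555 + 17.403 + 17.443 + 17.433 + 17.442) / 9 = 157.1240 / 9 = 17.4582
R̄ = (0.361 + 0.296 + 0.215 + 0.313 + 0.206 + 0.164 + 0.313 + 0.376 + 0.298) / 9 = 2.5420 / 9 = 0.2824
LCL = X̄̄ − A₂·R̄ = 17.4582 − 1.023 × 0.2824 = 17.1693

17.169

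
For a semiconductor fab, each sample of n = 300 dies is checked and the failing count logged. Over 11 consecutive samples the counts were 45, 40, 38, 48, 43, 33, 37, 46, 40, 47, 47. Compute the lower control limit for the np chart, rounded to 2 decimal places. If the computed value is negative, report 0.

p̄ = Σdᵢ / (k·n) = 464 / (11 × 300) = 0.14061
LCL = np̄ − 3·√(np̄(1−p̄)) = 42.1818 − 3 × 6.0209 = 24.1192

24.12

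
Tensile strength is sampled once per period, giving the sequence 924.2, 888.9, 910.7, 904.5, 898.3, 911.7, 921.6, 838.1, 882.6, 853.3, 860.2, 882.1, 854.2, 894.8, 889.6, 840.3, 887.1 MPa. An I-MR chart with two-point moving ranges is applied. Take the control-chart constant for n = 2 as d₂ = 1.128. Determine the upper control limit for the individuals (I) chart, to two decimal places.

X̄ = (924.2 + 888.9 + 910.7 + 904.5 + 898.3 + 911.7 + 921.6 + 838.1 + 882.6 + 853.3 + 860.2 + 882.1 + 854.2 + 894.8 + 889.6 + 840.3 + 887.1) / 17 = 884.8353
Moving ranges: 35.3, 21.8, 6.2, 6.2, 13.4, 9.9, 83.5, 44.5, 29.3, 6.9, 21.9, 27.9, 40.6, 5.2, 49.3, 46.8; M̄R̄ = 448.7000 / 16 = 28.0437
UCL = X̄ + 3·M̄R̄/d₂ = 884.8353 + 3 × 28.0437 / 1.128 = 959.4197

959.42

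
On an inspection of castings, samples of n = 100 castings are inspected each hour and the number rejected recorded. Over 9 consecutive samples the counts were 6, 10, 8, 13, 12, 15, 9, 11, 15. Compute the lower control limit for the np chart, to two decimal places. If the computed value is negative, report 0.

1.61

p̄ = Σdᵢ / (k·n) = 99 / (9 × 100) = 0.11000
LCL = np̄ − 3·√(np̄(1−p̄)) = 11.0000 − 3 × 3.1289 = 1.6133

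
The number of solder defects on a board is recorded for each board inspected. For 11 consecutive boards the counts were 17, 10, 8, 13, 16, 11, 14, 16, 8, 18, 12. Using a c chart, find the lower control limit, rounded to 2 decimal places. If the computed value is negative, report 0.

2.18

c̄ = (17 + 10 + 8 + 13 + 16 + 11 + 14 + 16 + 8 + 18 + 12) / 11 = 143 / 11 = 13.0000
LCL = c̄ − 3√c̄ = 13.0000 − 3 × 3.6056 = 2.1833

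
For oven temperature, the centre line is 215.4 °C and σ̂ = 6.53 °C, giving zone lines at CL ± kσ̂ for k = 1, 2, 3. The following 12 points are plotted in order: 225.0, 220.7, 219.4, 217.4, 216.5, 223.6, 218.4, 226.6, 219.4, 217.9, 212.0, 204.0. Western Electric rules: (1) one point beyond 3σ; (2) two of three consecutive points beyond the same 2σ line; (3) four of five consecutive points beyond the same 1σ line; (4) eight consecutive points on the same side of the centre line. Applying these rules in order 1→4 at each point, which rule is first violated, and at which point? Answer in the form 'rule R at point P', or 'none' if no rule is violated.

Zone of each point (C = within 1σ̂, B = 1σ̂–2σ̂, A = 2σ̂–3σ̂, * = beyond 3σ̂; sign = side of CL): 1:+B, 2:+C, 3:+C, 4:+C, 5:+C, 6:+B, 7:+C, 8:+B, 9:+C, 10:+C, 11:-C, 12:-B
Rule 4 (eight consecutive points on the same side of the centre line) is satisfied at point 8.

rule 4 at point 8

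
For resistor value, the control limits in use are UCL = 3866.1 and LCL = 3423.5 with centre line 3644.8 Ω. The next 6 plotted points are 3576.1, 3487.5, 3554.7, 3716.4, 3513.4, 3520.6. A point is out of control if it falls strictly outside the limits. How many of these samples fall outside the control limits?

All 6 points lie within [3423.5, 3866.1].

0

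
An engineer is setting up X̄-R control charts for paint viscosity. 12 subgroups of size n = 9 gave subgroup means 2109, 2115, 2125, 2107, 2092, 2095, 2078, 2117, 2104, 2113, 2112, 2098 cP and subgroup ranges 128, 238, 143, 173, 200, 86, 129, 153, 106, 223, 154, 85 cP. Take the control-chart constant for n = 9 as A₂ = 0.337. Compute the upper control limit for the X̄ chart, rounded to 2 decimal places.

X̄̄ = (2109 + 2115 + 2125 + 2107 + 2092 + 2095 + 2078 + 2117 + 2104 + 2113 + 2112 + 2098) / 12 = 25265.0000 / 12 = 2105.4167
R̄ = (128 + 238 + 143 + 173 + 200 + 86 + 129 + 153 + 106 + 223 + 154 + 85) / 12 = 1818.0000 / 12 = 151.5000
UCL = X̄̄ + A₂·R̄ = 2105.4167 + 0.337 × 151.5000 = 2156.4722

2156.47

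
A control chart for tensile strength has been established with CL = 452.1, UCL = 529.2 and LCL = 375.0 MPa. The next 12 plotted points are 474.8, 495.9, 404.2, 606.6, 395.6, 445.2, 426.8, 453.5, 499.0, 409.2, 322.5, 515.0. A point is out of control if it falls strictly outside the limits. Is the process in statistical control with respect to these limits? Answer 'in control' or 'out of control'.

out of control

Compare each point to [375.0, 529.2]: sample 4 = 606.6 > UCL; sample 11 = 322.5 < LCL.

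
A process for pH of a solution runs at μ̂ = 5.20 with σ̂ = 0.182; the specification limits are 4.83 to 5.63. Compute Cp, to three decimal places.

Cp = (USL − LSL) / (6σ̂) = (5.63 − 4.83) / (6 × 0.182) = 0.8000 / 1.0920 = 0.7326

0.733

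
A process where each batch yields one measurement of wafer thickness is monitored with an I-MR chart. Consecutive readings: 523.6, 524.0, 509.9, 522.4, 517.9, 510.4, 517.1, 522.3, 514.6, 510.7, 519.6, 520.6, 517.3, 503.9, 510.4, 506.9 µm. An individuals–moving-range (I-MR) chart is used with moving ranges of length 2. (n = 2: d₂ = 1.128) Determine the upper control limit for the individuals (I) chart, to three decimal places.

533.296

X̄ = (523.6 + 524.0 + 509.9 + 522.4 + 517.9 + 510.4 + 517.1 + 522.3 + 514.6 + 510.7 + 519.6 + 520.6 + 517.3 + 503.9 + 510.4 + 506.9) / 16 = 515.7250
Moving ranges: 0.4, 14.1, 12.5, 4.5, 7.5, 6.7, 5.2, 7.7, 3.9, 8.9, 1.0, 3.3, 13.4, 6.5, 3.5; M̄R̄ = 99.1000 / 15 = 6.6067
UCL = X̄ + 3·M̄R̄/d₂ = 515.7250 + 3 × 6.6067 / 1.128 = 533.2959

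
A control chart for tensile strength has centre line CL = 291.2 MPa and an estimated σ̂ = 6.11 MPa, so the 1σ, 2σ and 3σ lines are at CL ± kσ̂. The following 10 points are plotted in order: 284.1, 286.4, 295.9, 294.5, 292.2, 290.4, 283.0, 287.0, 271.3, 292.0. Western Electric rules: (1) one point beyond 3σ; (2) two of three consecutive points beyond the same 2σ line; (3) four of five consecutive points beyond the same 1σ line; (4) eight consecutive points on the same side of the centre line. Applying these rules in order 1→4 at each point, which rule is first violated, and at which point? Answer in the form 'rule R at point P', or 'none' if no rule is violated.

rule 1 at point 9

Zone of each point (C = within 1σ̂, B = 1σ̂–2σ̂, A = 2σ̂–3σ̂, * = beyond 3σ̂; sign = side of CL): 1:-B, 2:-C, 3:+C, 4:+C, 5:+C, 6:-C, 7:-B, 8:-C, 9:-*, 10:+C
Rule 1 (one point beyond the 3σ limits) is satisfied at point 9.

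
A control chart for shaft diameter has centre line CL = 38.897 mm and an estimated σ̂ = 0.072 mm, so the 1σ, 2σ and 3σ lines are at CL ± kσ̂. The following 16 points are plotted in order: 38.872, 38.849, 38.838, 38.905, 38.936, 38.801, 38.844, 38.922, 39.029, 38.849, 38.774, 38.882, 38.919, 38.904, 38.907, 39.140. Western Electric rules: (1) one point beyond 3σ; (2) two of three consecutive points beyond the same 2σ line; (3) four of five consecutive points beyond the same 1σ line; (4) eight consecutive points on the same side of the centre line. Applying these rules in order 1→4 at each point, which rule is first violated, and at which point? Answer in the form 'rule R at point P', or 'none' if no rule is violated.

Zone of each point (C = within 1σ̂, B = 1σ̂–2σ̂, A = 2σ̂–3σ̂, * = beyond 3σ̂; sign = side of CL): 1:-C, 2:-C, 3:-C, 4:+C, 5:+C, 6:-B, 7:-C, 8:+C, 9:+B, 10:-C, 11:-B, 12:-C, 13:+C, 14:+C, 15:+C, 16:+*
Rule 1 (one point beyond the 3σ limits) is satisfied at point 16.

rule 1 at point 16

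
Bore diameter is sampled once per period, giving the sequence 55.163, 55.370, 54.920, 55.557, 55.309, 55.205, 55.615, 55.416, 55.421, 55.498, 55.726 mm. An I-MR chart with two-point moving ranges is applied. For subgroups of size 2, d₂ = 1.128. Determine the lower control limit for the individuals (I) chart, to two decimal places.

54.70

X̄ = (55.163 + 55.370 + 54.920 + 55.557 + 55.309 + 55.205 + 55.615 + 55.416 + 55.421 + 55.498 + 55.726) / 11 = 55.3818
Moving ranges: 0.207, 0.450, 0.637, 0.248, 0.104, 0.410, 0.199, 0.005, 0.077, 0.228; M̄R̄ = 2.5650 / 10 = 0.2565
LCL = X̄ − 3·M̄R̄/d₂ = 55.3818 − 3 × 0.2565 / 1.128 = 54.6996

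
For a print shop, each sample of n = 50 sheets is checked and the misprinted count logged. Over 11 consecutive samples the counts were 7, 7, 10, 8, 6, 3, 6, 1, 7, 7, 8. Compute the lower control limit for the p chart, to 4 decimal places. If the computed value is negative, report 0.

0.0000

p̄ = Σdᵢ / (k·n) = 70 / (11 × 50) = 0.12727
LCL = p̄ − 3·√(p̄(1−p̄)/n) = 0.12727 − 3 × 0.04713 = -0.01413 → 0 (negative, so LCL = 0)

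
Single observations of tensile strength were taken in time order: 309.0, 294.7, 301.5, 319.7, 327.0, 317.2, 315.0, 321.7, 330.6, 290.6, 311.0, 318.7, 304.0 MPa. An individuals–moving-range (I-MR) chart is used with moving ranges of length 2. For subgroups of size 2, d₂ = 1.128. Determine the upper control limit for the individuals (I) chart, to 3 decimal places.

347.158

X̄ = (309.0 + 294.7 + 301.5 + 319.7 + 327.0 + 317.2 + 315.0 + 321.7 + 330.6 + 290.6 + 311.0 + 318.7 + 304.0) / 13 = 312.3615
Moving ranges: 14.3, 6.8, 18.2, 7.3, 9.8, 2.2, 6.7, 8.9, 40.0, 20.4, 7.7, 14.7; M̄R̄ = 157.0000 / 12 = 13.0833
UCL = X̄ + 3·M̄R̄/d₂ = 312.3615 + 3 × 13.0833 / 1.128 = 347.1576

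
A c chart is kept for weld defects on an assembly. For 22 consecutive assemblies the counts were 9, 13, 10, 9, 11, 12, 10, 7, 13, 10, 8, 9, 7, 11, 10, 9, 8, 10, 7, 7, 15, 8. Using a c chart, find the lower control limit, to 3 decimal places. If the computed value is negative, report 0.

c̄ = (9 + 13 + 10 + 9 + 11 + 12 + 10 + 7 + 13 + 10 + 8 + 9 + 7 + 11 + 10 + 9 + 8 + 10 + 7 + 7 + 15 + 8) / 22 = 213 / 22 = 9.6818
LCL = c̄ − 3√c̄ = 9.6818 − 3 × 3.1116 = 0.3471

0.347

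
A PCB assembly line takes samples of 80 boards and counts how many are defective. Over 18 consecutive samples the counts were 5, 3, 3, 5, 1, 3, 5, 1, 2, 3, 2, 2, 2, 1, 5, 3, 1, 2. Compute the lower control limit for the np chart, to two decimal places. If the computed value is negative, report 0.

0.00

p̄ = Σdᵢ / (k·n) = 49 / (18 × 80) = 0.03403
LCL = np̄ − 3·√(np̄(1−p̄)) = 2.7222 − 3 × 1.6216 = -2.1426 → 0 (negative, so LCL = 0)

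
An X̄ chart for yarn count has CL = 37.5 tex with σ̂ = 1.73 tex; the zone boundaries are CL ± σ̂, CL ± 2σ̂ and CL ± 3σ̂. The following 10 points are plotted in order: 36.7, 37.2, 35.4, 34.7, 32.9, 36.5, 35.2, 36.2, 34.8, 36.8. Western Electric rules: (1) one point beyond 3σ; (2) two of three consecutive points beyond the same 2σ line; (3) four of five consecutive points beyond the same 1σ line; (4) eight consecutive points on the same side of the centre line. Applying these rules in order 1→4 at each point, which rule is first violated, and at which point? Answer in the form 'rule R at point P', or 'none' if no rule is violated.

Zone of each point (C = within 1σ̂, B = 1σ̂–2σ̂, A = 2σ̂–3σ̂, * = beyond 3σ̂; sign = side of CL): 1:-C, 2:-C, 3:-B, 4:-B, 5:-A, 6:-C, 7:-B, 8:-C, 9:-B, 10:-C
Rule 3 (four of five consecutive points beyond the same 1σ limit) is satisfied at point 7.

rule 3 at point 7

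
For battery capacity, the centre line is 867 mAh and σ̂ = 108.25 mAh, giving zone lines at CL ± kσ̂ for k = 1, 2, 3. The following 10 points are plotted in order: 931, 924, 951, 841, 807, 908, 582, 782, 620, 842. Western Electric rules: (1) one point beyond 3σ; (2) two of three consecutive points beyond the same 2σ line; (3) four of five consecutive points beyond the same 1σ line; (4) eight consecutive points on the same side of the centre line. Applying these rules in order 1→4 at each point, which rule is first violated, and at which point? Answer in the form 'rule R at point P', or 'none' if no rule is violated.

rule 2 at point 9

Zone of each point (C = within 1σ̂, B = 1σ̂–2σ̂, A = 2σ̂–3σ̂, * = beyond 3σ̂; sign = side of CL): 1:+C, 2:+C, 3:+C, 4:-C, 5:-C, 6:+C, 7:-A, 8:-C, 9:-A, 10:-C
Rule 2 (two of three consecutive points beyond the same 2σ limit) is satisfied at point 9.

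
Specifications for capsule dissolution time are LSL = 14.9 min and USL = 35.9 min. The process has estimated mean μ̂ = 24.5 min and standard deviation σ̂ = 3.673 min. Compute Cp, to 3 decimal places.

0.953

Cp = (USL − LSL) / (6σ̂) = (35.9 − 14.9) / (6 × 3.673) = 21.0000 / 22.0380 = 0.9529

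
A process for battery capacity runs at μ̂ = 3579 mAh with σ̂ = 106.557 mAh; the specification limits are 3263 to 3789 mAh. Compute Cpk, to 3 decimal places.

0.657

Cpu = (USL − μ̂) / (3σ̂) = (3789 − 3579) / (3 × 106.557) = 0.6569; Cpl = (μ̂ − LSL) / (3σ̂) = (3579 − 3263) / (3 × 106.557) = 0.9885; Cpk = min(Cpu, Cpl) = 0.6569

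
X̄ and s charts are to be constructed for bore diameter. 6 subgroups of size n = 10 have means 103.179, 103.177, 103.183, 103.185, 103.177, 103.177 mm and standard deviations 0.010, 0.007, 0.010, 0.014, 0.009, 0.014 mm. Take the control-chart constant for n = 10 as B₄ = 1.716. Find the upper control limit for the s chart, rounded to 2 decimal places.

0.02

s̄ = (0.010 + 0.007 + 0.010 + 0.014 + 0.009 + 0.014) / 6 = 0.0107
UCL_s = B₄·s̄ = 1.716 × 0.0107 = 0.0183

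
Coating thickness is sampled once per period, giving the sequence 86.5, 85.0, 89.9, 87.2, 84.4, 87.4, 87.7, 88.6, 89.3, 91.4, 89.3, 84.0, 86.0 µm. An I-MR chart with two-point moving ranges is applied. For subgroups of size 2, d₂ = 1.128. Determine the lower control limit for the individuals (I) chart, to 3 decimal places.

X̄ = (86.5 + 85.0 + 89.9 + 87.2 + 84.4 + 87.4 + 87.7 + 88.6 + 89.3 + 91.4 + 89.3 + 84.0 + 86.0) / 13 = 87.4385
Moving ranges: 1.5, 4.9, 2.7, 2.8, 3.0, 0.3, 0.9, 0.7, 2.1, 2.1, 5.3, 2.0; M̄R̄ = 28.3000 / 12 = 2.3583
LCL = X̄ − 3·M̄R̄/d₂ = 87.4385 − 3 × 2.3583 / 1.128 = 81.1663

81.166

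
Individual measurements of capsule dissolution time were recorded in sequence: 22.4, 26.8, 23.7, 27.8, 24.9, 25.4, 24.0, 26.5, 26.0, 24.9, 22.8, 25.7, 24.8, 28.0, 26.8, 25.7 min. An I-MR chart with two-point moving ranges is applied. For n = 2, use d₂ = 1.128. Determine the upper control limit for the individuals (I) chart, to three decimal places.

31.044

X̄ = (22.4 + 26.8 + 23.7 + 27.8 + 24.9 + 25.4 + 24.0 + 26.5 + 26.0 + 24.9 + 22.8 + 25.7 + 24.8 + 28.0 + 26.8 + 25.7) / 16 = 25.3875
Moving ranges: 4.4, 3.1, 4.1, 2.9, 0.5, 1.4, 2.5, 0.5, 1.1, 2.1, 2.9, 0.9, 3.2, 1.2, 1.1; M̄R̄ = 31.9000 / 15 = 2.1267
UCL = X̄ + 3·M̄R̄/d₂ = 25.3875 + 3 × 2.1267 / 1.128 = 31.0435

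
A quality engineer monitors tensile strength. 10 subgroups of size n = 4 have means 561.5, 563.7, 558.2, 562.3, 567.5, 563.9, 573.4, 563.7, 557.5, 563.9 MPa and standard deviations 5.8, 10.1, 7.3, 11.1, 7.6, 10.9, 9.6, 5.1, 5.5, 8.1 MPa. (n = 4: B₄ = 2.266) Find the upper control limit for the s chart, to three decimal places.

18.377

s̄ = (5.8 + 10.1 + 7.3 + 11.1 + 7.6 + 10.9 + 9.6 + 5.1 + 5.5 + 8.1) / 10 = 8.1100
UCL_s = B₄·s̄ = 2.266 × 8.1100 = 18.3773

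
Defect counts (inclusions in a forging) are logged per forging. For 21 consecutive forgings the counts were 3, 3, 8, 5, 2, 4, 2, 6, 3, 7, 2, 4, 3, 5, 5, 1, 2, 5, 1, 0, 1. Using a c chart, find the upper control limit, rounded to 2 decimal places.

c̄ = (3 + 3 + 8 + 5 + 2 + 4 + 2 + 6 + 3 + 7 + 2 + 4 + 3 + 5 + 5 + 1 + 2 + 5 + 1 + 0 + 1) / 21 = 72 / 21 = 3.4286
UCL = c̄ + 3√c̄ = 3.4286 + 3 × √3.4286 = 3.4286 + 3 × 1.8516 = 8.9835

8.98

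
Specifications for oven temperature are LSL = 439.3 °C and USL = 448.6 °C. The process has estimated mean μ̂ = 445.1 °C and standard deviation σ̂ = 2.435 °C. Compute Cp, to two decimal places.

Cp = (USL − LSL) / (6σ̂) = (448.6 − 439.3) / (6 × 2.435) = 9.3000 / 14.6100 = 0.6366

0.64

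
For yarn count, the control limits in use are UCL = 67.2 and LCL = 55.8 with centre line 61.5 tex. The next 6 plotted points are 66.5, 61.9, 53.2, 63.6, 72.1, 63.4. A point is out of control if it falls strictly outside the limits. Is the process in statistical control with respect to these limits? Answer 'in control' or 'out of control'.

out of control

Compare each point to [55.8, 67.2]: sample 3 = 53.2 < LCL; sample 5 = 72.1 > UCL.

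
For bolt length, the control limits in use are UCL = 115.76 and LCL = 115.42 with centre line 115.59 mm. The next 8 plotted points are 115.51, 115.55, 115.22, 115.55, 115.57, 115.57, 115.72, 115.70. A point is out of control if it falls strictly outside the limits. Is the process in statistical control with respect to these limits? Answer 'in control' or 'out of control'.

out of control

Compare each point to [115.42, 115.76]: sample 3 = 115.22 < LCL.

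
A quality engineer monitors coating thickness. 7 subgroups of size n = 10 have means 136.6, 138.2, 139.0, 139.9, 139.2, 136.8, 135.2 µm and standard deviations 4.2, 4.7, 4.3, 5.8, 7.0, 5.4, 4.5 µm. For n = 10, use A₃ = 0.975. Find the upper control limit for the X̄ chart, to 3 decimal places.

X̄̄ = (136.6 + 138.2 + 139.0 + 139.9 + 139.2 + 136.8 + 135.2) / 7 = 137.8429
s̄ = (4.2 + 4.7 + 4.3 + 5.8 + 7.0 + 5.4 + 4.5) / 7 = 5.1286
UCL = X̄̄ + A₃·s̄ = 137.8429 + 0.975 × 5.1286 = 142.8432

142.843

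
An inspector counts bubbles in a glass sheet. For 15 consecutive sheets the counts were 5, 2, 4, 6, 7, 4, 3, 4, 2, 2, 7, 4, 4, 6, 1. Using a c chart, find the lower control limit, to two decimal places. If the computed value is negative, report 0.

c̄ = (5 + 2 + 4 + 6 + 7 + 4 + 3 + 4 + 2 + 2 + 7 + 4 + 4 + 6 + 1) / 15 = 61 / 15 = 4.0667
LCL = c̄ − 3√c̄ = 4.0667 − 3 × 2.0166 = -1.9831 → 0 (cannot be negative)

0.00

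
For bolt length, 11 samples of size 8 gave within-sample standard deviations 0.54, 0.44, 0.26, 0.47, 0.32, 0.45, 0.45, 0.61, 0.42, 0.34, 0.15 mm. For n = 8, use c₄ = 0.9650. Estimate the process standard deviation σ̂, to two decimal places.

s̄ = (0.54 + 0.44 + 0.26 + 0.47 + 0.32 + 0.45 + 0.45 + 0.61 + 0.42 + 0.34 + 0.15) / 11 = 0.4045
σ̂ = s̄ / c₄ = 0.4045 / 0.9650 = 0.4192

0.42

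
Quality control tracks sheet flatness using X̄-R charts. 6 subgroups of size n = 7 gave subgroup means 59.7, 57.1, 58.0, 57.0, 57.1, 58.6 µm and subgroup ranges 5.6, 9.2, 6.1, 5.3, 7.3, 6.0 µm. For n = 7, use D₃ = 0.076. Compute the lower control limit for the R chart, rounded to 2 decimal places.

0.50

R̄ = (5.6 + 9.2 + 6.1 + 5.3 + 7.3 + 6.0) / 6 = 39.5000 / 6 = 6.5833
LCL_R = D₃·R̄ = 0.076 × 6.5833 = 0.5003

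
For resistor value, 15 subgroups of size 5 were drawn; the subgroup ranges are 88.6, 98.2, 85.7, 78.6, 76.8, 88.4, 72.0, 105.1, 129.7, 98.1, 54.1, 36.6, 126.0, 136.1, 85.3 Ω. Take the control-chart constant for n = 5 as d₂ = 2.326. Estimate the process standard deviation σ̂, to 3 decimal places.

38.960

R̄ = (88.6 + 98.2 + 85.7 + 78.6 + 76.8 + 88.4 + 72.0 + 105.1 + 129.7 + 98.1 + 54.1 + 36.6 + 126.0 + 136.1 + 85.3) / 15 = 90.6200
σ̂ = R̄ / d₂ = 90.6200 / 2.326 = 38.9596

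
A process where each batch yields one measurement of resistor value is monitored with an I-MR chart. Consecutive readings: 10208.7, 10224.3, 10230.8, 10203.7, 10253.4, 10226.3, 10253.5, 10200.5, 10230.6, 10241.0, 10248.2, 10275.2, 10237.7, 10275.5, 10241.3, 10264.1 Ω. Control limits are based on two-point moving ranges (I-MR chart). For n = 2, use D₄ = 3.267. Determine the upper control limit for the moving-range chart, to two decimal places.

89.99

Moving ranges: 15.6, 6.5, 27.1, 49.7, 27.1, 27.2, 53.0, 30.1, 10.4, 7.2, 27.0, 37.5, 37.8, 34.2, 22.8; M̄R̄ = 413.2000 / 15 = 27.5467
UCL_MR = D₄·M̄R̄ = 3.267 × 27.5467 = 89.9950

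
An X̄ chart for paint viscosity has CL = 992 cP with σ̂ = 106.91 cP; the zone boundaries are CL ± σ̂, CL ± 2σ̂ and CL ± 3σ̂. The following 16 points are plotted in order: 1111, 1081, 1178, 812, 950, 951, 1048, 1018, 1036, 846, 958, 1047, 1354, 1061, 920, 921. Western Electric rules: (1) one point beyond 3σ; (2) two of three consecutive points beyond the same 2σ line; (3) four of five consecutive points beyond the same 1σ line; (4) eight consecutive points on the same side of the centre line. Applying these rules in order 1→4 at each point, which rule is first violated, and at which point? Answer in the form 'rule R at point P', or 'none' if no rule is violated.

rule 1 at point 13

Zone of each point (C = within 1σ̂, B = 1σ̂–2σ̂, A = 2σ̂–3σ̂, * = beyond 3σ̂; sign = side of CL): 1:+B, 2:+C, 3:+B, 4:-B, 5:-C, 6:-C, 7:+C, 8:+C, 9:+C, 10:-B, 11:-C, 12:+C, 13:+*, 14:+C, 15:-C, 16:-C
Rule 1 (one point beyond the 3σ limits) is satisfied at point 13.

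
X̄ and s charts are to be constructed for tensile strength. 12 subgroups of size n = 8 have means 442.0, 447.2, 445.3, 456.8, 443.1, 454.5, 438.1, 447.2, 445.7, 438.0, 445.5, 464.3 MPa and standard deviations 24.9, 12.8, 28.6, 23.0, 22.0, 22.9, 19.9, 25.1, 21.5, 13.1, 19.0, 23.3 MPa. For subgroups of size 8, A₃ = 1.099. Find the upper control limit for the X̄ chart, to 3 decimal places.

X̄̄ = (442.0 + 447.2 + 445.3 + 456.8 + 443.1 + 454.5 + 438.1 + 447.2 + 445.7 + 438.0 + 445.5 + 464.3) / 12 = 447.3083
s̄ = (24.9 + 12.8 + 28.6 + 23.0 + 22.0 + 22.9 + 19.9 + 25.1 + 21.5 + 13.1 + 19.0 + 23.3) / 12 = 21.3417
UCL = X̄̄ + A₃·s̄ = 447.3083 + 1.099 × 21.3417 = 470.7628

470.763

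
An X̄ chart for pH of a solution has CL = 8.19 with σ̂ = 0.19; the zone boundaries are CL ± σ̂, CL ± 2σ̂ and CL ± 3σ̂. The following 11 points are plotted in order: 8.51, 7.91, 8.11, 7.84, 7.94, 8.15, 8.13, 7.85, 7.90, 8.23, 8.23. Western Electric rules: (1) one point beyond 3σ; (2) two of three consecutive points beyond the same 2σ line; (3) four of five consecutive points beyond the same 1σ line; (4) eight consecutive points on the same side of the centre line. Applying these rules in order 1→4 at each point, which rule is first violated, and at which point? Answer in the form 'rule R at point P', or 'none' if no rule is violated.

rule 4 at point 9

Zone of each point (C = within 1σ̂, B = 1σ̂–2σ̂, A = 2σ̂–3σ̂, * = beyond 3σ̂; sign = side of CL): 1:+B, 2:-B, 3:-C, 4:-B, 5:-B, 6:-C, 7:-C, 8:-B, 9:-B, 10:+C, 11:+C
Rule 4 (eight consecutive points on the same side of the centre line) is satisfied at point 9.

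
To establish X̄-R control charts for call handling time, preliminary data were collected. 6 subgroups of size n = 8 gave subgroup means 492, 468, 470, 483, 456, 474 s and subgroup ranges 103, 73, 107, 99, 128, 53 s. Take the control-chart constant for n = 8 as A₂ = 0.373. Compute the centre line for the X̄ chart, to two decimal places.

473.83

X̄̄ = (492 + 468 + 470 + 483 + 456 + 474) / 6 = 2843.0000 / 6 = 473.8333
CL = X̄̄ = 473.8333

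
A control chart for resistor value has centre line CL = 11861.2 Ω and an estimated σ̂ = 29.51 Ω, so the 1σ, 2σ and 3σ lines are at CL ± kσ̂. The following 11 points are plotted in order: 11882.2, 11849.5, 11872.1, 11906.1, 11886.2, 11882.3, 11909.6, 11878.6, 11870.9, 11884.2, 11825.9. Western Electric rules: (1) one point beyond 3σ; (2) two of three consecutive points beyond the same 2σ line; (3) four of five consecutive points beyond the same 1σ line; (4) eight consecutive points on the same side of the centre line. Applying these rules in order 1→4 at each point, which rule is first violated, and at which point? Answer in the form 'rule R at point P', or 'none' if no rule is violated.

rule 4 at point 10

Zone of each point (C = within 1σ̂, B = 1σ̂–2σ̂, A = 2σ̂–3σ̂, * = beyond 3σ̂; sign = side of CL): 1:+C, 2:-C, 3:+C, 4:+B, 5:+C, 6:+C, 7:+B, 8:+C, 9:+C, 10:+C, 11:-B
Rule 4 (eight consecutive points on the same side of the centre line) is satisfied at point 10.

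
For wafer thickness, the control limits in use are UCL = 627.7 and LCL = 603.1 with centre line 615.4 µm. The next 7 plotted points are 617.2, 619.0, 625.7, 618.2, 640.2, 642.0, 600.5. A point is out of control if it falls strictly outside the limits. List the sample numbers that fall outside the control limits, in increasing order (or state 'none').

5, 6, 7

Compare each point to [603.1, 627.7]: sample 5 = 640.2 > UCL; sample 6 = 642.0 > UCL; sample 7 = 600.5 < LCL.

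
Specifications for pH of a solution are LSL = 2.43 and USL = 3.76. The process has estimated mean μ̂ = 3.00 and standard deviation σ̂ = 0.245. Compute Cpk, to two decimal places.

Cpu = (USL − μ̂) / (3σ̂) = (3.76 − 3.00) / (3 × 0.245) = 1.0340; Cpl = (μ̂ − LSL) / (3σ̂) = (3.00 − 2.43) / (3 × 0.245) = 0.7755; Cpk = min(Cpu, Cpl) = 0.7755

0.78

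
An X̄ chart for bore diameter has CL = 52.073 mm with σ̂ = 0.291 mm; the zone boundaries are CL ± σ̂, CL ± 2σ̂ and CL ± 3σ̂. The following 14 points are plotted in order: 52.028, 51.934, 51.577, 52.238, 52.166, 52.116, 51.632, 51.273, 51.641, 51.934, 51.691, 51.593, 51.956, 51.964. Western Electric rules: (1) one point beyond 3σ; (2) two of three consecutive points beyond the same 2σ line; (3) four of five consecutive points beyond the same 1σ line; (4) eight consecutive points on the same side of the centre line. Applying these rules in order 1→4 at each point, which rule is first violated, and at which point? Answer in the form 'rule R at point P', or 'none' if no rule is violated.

Zone of each point (C = within 1σ̂, B = 1σ̂–2σ̂, A = 2σ̂–3σ̂, * = beyond 3σ̂; sign = side of CL): 1:-C, 2:-C, 3:-B, 4:+C, 5:+C, 6:+C, 7:-B, 8:-A, 9:-B, 10:-C, 11:-B, 12:-B, 13:-C, 14:-C
Rule 3 (four of five consecutive points beyond the same 1σ limit) is satisfied at point 11.

rule 3 at point 11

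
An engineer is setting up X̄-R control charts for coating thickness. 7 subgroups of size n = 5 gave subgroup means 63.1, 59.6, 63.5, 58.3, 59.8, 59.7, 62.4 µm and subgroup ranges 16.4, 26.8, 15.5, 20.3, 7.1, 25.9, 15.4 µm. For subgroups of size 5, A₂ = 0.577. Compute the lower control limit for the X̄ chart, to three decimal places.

50.413

X̄̄ = (63.1 + 59.6 + 63.5 + 58.3 + 59.8 + 59.7 + 62.4) / 7 = 426.4000 / 7 = 60.9143
R̄ = (16.4 + 26.8 + 15.5 + 20.3 + 7.1 + 25.9 + 15.4) / 7 = 127.4000 / 7 = 18.2000
LCL = X̄̄ − A₂·R̄ = 60.9143 − 0.577 × 18.2000 = 50.4129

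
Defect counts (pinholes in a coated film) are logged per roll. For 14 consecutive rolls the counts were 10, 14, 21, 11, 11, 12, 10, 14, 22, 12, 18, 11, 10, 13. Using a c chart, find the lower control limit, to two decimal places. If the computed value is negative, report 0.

2.48

c̄ = (10 + 14 + 21 + 11 + 11 + 12 + 10 + 14 + 22 + 12 + 18 + 11 + 10 + 13) / 14 = 189 / 14 = 13.5000
LCL = c̄ − 3√c̄ = 13.5000 − 3 × 3.6742 = 2.4773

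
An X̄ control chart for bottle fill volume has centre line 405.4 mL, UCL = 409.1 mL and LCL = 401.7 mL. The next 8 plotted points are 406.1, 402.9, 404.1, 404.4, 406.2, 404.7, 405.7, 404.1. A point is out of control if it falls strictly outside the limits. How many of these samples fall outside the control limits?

0

All 8 points lie within [401.7, 409.1].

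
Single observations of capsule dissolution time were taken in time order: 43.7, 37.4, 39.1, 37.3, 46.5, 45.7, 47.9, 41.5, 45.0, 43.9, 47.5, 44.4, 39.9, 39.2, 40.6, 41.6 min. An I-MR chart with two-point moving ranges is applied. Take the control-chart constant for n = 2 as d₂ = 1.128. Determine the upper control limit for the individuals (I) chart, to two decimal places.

X̄ = (43.7 + 37.4 + 39.1 + 37.3 + 46.5 + 45.7 + 47.9 + 41.5 + 45.0 + 43.9 + 47.5 + 44.4 + 39.9 + 39.2 + 40.6 + 41.6) / 16 = 42.5750
Moving ranges: 6.3, 1.7, 1.8, 9.2, 0.8, 2.2, 6.4, 3.5, 1.1, 3.6, 3.1, 4.5, 0.7, 1.4, 1.0; M̄R̄ = 47.3000 / 15 = 3.1533
UCL = X̄ + 3·M̄R̄/d₂ = 42.5750 + 3 × 3.1533 / 1.128 = 50.9615

50.96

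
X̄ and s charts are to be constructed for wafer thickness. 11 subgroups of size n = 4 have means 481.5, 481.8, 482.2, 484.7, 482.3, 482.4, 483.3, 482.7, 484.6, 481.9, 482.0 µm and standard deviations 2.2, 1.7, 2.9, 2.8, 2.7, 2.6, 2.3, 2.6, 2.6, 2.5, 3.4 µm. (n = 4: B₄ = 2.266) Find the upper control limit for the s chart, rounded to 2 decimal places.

s̄ = (2.2 + 1.7 + 2.9 + 2.8 + 2.7 + 2.6 + 2.3 + 2.6 + 2.6 + 2.5 + 3.4) / 11 = 2.5727
UCL_s = B₄·s̄ = 2.266 × 2.5727 = 5.8298

5.83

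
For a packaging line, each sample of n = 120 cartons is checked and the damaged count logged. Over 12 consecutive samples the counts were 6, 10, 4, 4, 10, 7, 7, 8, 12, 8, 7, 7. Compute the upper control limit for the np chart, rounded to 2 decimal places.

15.45

p̄ = Σdᵢ / (k·n) = 90 / (12 × 120) = 0.06250
UCL = np̄ + 3·√(np̄(1−p̄)) = 7.5000 + 3 × √(7.5000×0.93750) = 7.5000 + 3 × 2.6517 = 15.4550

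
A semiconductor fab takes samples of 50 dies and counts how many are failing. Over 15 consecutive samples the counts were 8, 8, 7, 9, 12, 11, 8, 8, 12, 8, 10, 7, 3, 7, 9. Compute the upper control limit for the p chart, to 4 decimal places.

p̄ = Σdᵢ / (k·n) = 127 / (15 × 50) = 0.16933
UCL = p̄ + 3·√(p̄(1−p̄)/n) = 0.16933 + 3 × √(0.16933×0.83067/50) = 0.16933 + 3 × 0.05304 = 0.32845

0.3285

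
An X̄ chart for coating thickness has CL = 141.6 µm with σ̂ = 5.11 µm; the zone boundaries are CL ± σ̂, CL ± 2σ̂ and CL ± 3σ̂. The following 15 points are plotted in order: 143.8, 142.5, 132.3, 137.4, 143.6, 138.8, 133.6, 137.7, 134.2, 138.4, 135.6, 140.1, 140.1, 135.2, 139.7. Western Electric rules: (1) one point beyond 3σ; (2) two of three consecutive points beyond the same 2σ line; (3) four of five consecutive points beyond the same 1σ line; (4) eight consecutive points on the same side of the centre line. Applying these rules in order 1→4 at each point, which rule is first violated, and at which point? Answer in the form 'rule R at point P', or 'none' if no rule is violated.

rule 4 at point 13

Zone of each point (C = within 1σ̂, B = 1σ̂–2σ̂, A = 2σ̂–3σ̂, * = beyond 3σ̂; sign = side of CL): 1:+C, 2:+C, 3:-B, 4:-C, 5:+C, 6:-C, 7:-B, 8:-C, 9:-B, 10:-C, 11:-B, 12:-C, 13:-C, 14:-B, 15:-C
Rule 4 (eight consecutive points on the same side of the centre line) is satisfied at point 13.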